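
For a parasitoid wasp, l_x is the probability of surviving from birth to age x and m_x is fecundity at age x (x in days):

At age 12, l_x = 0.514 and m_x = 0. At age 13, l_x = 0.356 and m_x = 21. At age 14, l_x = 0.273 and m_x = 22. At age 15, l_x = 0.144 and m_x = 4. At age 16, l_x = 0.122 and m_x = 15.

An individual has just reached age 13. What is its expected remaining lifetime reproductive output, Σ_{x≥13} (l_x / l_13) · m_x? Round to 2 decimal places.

44.63

l_13 = 0.356. Conditional survival from age 13 to x is l_x / l_13.
  x=13: (0.356/0.356) × 21 = 21.0000
  x=14: (0.273/0.356) × 22 = 16.8708
  x=15: (0.144/0.356) × 4 = 1.6180
  x=16: (0.122/0.356) × 15 = 5.1404
Sum = 21.0000 + 16.8708 + 1.6180 + 5.1404 = 44.6292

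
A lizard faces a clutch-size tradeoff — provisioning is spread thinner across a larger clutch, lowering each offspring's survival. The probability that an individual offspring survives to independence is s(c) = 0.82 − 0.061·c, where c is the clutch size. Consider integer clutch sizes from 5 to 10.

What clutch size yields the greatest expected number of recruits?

7

Expected recruits = c × s(c):
  c=5: 5 × 0.515 = 2.575
  c=6: 6 × 0.454 = 2.724
  c=7: 7 × 0.393 = 2.751
  c=8: 8 × 0.332 = 2.656
  c=9: 9 × 0.271 = 2.439
  c=10: 10 × 0.210 = 2.100
Maximum at c = 7 (2.751 recruits).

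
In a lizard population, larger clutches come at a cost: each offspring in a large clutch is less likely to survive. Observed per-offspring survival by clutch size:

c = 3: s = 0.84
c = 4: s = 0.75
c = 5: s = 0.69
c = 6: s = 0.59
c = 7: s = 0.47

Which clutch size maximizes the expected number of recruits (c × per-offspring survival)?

6

Expected recruits = c × s(c):
  c=3: 3 × 0.84 = 2.520
  c=4: 4 × 0.75 = 3.000
  c=5: 5 × 0.69 = 3.450
  c=6: 6 × 0.59 = 3.540
  c=7: 7 × 0.47 = 3.290
Maximum at c = 6 (3.540 recruits).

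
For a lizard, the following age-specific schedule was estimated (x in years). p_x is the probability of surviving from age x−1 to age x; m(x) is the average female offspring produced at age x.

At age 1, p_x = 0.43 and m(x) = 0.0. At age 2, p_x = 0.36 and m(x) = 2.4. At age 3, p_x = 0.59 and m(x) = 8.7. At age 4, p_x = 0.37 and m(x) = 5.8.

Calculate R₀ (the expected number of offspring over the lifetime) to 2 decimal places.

1.36

Survivorship from birth: l_x = p_1·p_2·…·p_x.
  l_1 = 0.43000
  l_2 = 0.15480
  l_3 = 0.09133
  l_4 = 0.03379
R₀ = Σ l_x m(x):
  age 1: 0.43000 × 0.0 = 0.0000
  age 2: 0.15480 × 2.4 = 0.3715
  age 3: 0.09133 × 8.7 = 0.7946
  age 4: 0.03379 × 5.8 = 0.1960
R₀ = 0.0000 + 0.3715 + 0.7946 + 0.1960 = 1.3621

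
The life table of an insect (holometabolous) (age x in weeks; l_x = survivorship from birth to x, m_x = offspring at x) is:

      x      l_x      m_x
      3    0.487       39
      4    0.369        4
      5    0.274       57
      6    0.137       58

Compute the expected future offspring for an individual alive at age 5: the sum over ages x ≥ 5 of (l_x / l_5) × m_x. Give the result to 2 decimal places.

86.00

l_5 = 0.274. Conditional survival from age 5 to x is l_x / l_5.
  x=5: (0.274/0.274) × 57 = 57.0000
  x=6: (0.137/0.274) × 58 = 29.0000
Sum = 57.0000 + 29.0000 = 86.0000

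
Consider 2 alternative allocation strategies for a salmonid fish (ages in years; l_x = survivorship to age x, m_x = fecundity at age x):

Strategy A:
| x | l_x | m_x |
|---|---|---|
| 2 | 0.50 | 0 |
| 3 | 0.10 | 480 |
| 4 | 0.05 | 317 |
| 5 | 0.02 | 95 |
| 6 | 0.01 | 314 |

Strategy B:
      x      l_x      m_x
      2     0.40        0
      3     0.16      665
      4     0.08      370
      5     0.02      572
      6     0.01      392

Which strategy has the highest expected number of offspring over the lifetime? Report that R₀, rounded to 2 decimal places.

Strategy A: R₀ = 0.50×0 + 0.10×480 + 0.05×317 + 0.02×95 + 0.01×314 = 68.8900
Strategy B: R₀ = 0.40×0 + 0.16×665 + 0.08×370 + 0.02×572 + 0.01×392 = 151.3600
Highest R₀: strategy B with 151.3600.

151.36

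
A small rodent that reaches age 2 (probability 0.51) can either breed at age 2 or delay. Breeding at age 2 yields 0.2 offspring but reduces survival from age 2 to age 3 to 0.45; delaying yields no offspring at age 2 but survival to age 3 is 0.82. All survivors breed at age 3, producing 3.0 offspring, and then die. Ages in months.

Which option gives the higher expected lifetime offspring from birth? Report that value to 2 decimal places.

1.25

breed at age 2: R₀ = 0.51 × (0.2 + 0.45 × 3.0) = 0.51 × 1.5500 = 0.7905
delay to age 3: R₀ = 0.51 × (0.82 × 3.0) = 0.51 × 2.4600 = 1.2546
Higher: delay to age 3 (1.2546).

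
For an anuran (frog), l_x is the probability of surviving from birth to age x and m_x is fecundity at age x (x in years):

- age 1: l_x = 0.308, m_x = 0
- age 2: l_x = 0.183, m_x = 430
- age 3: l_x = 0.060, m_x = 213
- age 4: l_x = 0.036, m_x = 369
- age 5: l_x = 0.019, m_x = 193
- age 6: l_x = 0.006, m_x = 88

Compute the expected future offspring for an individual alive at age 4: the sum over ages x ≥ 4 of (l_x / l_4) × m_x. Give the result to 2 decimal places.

l_4 = 0.036. Conditional survival from age 4 to x is l_x / l_4.
  x=4: (0.036/0.036) × 369 = 369.0000
  x=5: (0.019/0.036) × 193 = 101.8611
  x=6: (0.006/0.036) × 88 = 14.6667
Sum = 369.0000 + 101.8611 + 14.6667 = 485.5278

485.53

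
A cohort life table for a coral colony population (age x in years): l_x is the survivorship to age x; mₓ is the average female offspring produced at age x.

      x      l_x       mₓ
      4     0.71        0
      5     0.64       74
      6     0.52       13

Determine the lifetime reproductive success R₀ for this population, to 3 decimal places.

R₀ = Σ l_x mₓ:
  age 4: 0.71 × 0 = 0.0000
  age 5: 0.64 × 74 = 47.3600
  age 6: 0.52 × 13 = 6.7600
R₀ = 0.0000 + 47.3600 + 6.7600 = 54.1200

54.120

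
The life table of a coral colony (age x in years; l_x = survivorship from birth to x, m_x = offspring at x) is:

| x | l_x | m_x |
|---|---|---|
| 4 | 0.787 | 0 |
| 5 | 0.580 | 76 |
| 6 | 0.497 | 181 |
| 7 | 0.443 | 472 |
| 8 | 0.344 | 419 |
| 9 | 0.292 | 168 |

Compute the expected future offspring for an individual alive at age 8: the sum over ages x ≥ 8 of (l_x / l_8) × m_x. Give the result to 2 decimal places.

l_8 = 0.344. Conditional survival from age 8 to x is l_x / l_8.
  x=8: (0.344/0.344) × 419 = 419.0000
  x=9: (0.292/0.344) × 168 = 142.6047
Sum = 419.0000 + 142.6047 = 561.6047

561.60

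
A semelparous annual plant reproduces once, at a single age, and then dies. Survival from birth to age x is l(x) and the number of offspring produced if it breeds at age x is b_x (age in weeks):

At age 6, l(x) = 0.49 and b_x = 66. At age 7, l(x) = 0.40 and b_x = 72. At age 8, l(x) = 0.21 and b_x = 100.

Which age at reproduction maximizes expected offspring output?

Expected offspring if breeding at age x = l(x) × b_x:
  age 6: 0.49 × 66 = 32.340
  age 7: 0.40 × 72 = 28.800
  age 8: 0.21 × 100 = 21.000
Maximum at age 6 (32.340).

6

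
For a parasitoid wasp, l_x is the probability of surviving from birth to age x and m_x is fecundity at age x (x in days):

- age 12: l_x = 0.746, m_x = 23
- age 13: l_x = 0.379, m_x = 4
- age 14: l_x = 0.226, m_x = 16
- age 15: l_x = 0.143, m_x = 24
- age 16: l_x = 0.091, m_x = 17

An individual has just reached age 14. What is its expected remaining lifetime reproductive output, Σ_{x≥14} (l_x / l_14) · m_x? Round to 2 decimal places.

38.03

l_14 = 0.226. Conditional survival from age 14 to x is l_x / l_14.
  x=14: (0.226/0.226) × 16 = 16.0000
  x=15: (0.143/0.226) × 24 = 15.1858
  x=16: (0.091/0.226) × 17 = 6.8451
Sum = 16.0000 + 15.1858 + 6.8451 = 38.0310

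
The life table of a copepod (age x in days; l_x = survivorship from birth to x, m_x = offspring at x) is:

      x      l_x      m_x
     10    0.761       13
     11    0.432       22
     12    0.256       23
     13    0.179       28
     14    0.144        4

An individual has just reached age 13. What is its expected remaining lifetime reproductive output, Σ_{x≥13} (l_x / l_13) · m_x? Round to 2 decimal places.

l_13 = 0.179. Conditional survival from age 13 to x is l_x / l_13.
  x=13: (0.179/0.179) × 28 = 28.0000
  x=14: (0.144/0.179) × 4 = 3.2179
Sum = 28.0000 + 3.2179 = 31.2179

31.22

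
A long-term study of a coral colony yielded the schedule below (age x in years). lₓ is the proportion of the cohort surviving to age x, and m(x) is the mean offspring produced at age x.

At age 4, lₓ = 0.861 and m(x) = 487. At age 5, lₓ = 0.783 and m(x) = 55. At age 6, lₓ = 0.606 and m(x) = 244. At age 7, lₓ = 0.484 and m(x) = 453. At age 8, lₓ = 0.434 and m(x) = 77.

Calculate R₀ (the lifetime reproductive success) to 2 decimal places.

862.91

R₀ = Σ lₓ m(x):
  age 4: 0.861 × 487 = 419.3070
  age 5: 0.783 × 55 = 43.0650
  age 6: 0.606 × 244 = 147.8640
  age 7: 0.484 × 453 = 219.2520
  age 8: 0.434 × 77 = 33.4180
R₀ = 419.3070 + 43.0650 + 147.8640 + 219.2520 + 33.4180 = 862.9060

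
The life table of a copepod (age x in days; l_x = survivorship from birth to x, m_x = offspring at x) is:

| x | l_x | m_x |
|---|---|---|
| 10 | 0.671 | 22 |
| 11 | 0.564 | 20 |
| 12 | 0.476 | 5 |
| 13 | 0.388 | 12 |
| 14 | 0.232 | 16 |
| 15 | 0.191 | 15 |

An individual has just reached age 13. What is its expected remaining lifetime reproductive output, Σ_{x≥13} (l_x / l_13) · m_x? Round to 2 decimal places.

l_13 = 0.388. Conditional survival from age 13 to x is l_x / l_13.
  x=13: (0.388/0.388) × 12 = 12.0000
  x=14: (0.232/0.388) × 16 = 9.5670
  x=15: (0.191/0.388) × 15 = 7.3840
Sum = 12.0000 + 9.5670 + 7.3840 = 28.9510

28.95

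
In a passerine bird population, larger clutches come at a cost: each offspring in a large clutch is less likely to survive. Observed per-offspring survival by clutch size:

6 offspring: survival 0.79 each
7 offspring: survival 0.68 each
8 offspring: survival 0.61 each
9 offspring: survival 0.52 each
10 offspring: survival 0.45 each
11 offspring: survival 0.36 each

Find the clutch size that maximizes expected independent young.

8

Expected independent young = c × s(c):
  c=6: 6 × 0.79 = 4.740
  c=7: 7 × 0.68 = 4.760
  c=8: 8 × 0.61 = 4.880
  c=9: 9 × 0.52 = 4.680
  c=10: 10 × 0.45 = 4.500
  c=11: 11 × 0.36 = 3.960
Maximum at c = 8 (4.880 independent young).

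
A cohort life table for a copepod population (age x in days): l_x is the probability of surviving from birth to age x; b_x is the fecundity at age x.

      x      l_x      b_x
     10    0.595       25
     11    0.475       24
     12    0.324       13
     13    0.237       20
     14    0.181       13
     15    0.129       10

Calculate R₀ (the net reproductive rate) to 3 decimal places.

R₀ = Σ l_x b_x:
  age 10: 0.595 × 25 = 14.8750
  age 11: 0.475 × 24 = 11.4000
  age 12: 0.324 × 13 = 4.2120
  age 13: 0.237 × 20 = 4.7400
  age 14: 0.181 × 13 = 2.3530
  age 15: 0.129 × 10 = 1.2900
R₀ = 14.8750 + 11.4000 + 4.2120 + 4.7400 + 2.3530 + 1.2900 = 38.8700

38.870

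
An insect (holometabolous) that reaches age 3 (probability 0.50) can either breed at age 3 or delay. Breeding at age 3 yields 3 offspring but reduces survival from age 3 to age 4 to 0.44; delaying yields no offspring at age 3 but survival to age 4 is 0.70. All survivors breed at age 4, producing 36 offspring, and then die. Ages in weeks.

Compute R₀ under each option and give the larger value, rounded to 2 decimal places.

breed at age 3: R₀ = 0.50 × (3 + 0.44 × 36) = 0.50 × 18.8400 = 9.4200
delay to age 4: R₀ = 0.50 × (0.70 × 36) = 0.50 × 25.2000 = 12.6000
Higher: delay to age 4 (12.6000).

12.60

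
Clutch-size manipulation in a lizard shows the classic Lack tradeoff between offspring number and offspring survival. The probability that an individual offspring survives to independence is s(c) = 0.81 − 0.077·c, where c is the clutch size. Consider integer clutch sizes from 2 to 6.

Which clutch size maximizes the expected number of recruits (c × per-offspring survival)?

5

Expected recruits = c × s(c):
  c=2: 2 × 0.656 = 1.312
  c=3: 3 × 0.579 = 1.737
  c=4: 4 × 0.502 = 2.008
  c=5: 5 × 0.425 = 2.125
  c=6: 6 × 0.348 = 2.088
Maximum at c = 5 (2.125 recruits).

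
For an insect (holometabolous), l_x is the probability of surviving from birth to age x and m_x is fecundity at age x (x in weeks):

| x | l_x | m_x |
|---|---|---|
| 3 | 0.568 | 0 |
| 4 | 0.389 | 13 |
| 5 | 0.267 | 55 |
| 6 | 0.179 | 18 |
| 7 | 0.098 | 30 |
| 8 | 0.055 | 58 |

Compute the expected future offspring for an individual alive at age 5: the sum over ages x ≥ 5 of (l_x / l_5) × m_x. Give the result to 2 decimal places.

90.03

l_5 = 0.267. Conditional survival from age 5 to x is l_x / l_5.
  x=5: (0.267/0.267) × 55 = 55.0000
  x=6: (0.179/0.267) × 18 = 12.0674
  x=7: (0.098/0.267) × 30 = 11.0112
  x=8: (0.055/0.267) × 58 = 11.9476
Sum = 55.0000 + 12.0674 + 11.0112 + 11.9476 = 90.0262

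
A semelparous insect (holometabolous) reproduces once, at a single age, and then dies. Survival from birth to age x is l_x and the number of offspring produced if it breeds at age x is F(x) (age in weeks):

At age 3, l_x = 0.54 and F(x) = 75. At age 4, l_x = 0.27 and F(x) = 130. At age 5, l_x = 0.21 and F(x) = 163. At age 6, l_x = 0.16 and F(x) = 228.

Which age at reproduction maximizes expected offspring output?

3

Expected offspring if breeding at age x = l_x × F(x):
  age 3: 0.54 × 75 = 40.500
  age 4: 0.27 × 130 = 35.100
  age 5: 0.21 × 163 = 34.230
  age 6: 0.16 × 228 = 36.480
Maximum at age 3 (40.500).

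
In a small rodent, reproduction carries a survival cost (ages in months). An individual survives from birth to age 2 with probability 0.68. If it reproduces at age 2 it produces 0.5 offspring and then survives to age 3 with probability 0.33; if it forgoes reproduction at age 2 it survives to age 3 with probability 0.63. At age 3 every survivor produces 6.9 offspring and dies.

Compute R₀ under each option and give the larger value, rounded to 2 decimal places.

2.96

breed at age 2: R₀ = 0.68 × (0.5 + 0.33 × 6.9) = 0.68 × 2.7770 = 1.8884
delay to age 3: R₀ = 0.68 × (0.63 × 6.9) = 0.68 × 4.3470 = 2.9560
Higher: delay to age 3 (2.9560).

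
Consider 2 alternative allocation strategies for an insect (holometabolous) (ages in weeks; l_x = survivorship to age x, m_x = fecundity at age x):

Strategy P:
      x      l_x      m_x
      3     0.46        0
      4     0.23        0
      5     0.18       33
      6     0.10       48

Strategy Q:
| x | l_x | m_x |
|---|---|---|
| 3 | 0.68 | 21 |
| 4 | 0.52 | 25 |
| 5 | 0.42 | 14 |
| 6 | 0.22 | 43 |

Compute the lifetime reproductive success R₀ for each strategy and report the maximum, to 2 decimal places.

42.62

Strategy P: R₀ = 0.46×0 + 0.23×0 + 0.18×33 + 0.10×48 = 10.7400
Strategy Q: R₀ = 0.68×21 + 0.52×25 + 0.42×14 + 0.22×43 = 42.6200
Highest R₀: strategy Q with 42.6200.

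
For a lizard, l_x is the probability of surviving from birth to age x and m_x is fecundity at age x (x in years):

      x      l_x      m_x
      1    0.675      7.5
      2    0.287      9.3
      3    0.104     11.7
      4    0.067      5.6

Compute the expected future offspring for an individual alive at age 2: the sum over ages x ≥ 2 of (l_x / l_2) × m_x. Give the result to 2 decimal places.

14.85

l_2 = 0.287. Conditional survival from age 2 to x is l_x / l_2.
  x=2: (0.287/0.287) × 9.3 = 9.3000
  x=3: (0.104/0.287) × 11.7 = 4.2397
  x=4: (0.067/0.287) × 5.6 = 1.3073
Sum = 9.3000 + 4.2397 + 1.3073 = 14.8470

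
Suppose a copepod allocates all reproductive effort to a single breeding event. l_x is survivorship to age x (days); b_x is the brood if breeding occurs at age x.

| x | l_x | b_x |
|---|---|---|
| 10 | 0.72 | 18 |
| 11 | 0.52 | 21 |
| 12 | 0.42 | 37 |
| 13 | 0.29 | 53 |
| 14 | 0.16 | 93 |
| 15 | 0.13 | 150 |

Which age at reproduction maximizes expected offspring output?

Expected offspring if breeding at age x = l_x × b_x:
  age 10: 0.72 × 18 = 12.960
  age 11: 0.52 × 21 = 10.920
  age 12: 0.42 × 37 = 15.540
  age 13: 0.29 × 53 = 15.370
  age 14: 0.16 × 93 = 14.880
  age 15: 0.13 × 150 = 19.500
Maximum at age 15 (19.500).

15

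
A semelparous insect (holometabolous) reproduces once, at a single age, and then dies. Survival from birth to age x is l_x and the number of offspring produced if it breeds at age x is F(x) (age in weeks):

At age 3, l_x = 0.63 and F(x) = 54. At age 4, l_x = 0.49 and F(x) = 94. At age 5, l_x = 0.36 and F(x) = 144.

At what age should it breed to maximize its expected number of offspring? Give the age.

Expected offspring if breeding at age x = l_x × F(x):
  age 3: 0.63 × 54 = 34.020
  age 4: 0.49 × 94 = 46.060
  age 5: 0.36 × 144 = 51.840
Maximum at age 5 (51.840).

5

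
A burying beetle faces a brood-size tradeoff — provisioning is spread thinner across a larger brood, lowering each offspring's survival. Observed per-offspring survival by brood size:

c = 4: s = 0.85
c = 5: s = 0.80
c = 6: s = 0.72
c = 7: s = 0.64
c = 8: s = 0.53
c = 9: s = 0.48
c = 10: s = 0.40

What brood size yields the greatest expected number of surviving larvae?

Expected surviving larvae = c × s(c):
  c=4: 4 × 0.85 = 3.400
  c=5: 5 × 0.80 = 4.000
  c=6: 6 × 0.72 = 4.320
  c=7: 7 × 0.64 = 4.480
  c=8: 8 × 0.53 = 4.240
  c=9: 9 × 0.48 = 4.320
  c=10: 10 × 0.40 = 4.000
Maximum at c = 7 (4.480 surviving larvae).

7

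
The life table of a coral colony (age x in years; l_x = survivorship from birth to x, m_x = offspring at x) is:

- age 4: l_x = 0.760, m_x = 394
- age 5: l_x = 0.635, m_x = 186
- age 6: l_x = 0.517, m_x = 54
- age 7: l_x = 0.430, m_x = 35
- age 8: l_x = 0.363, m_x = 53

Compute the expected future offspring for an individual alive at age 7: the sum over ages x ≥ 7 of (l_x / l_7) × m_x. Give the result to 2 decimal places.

79.74

l_7 = 0.430. Conditional survival from age 7 to x is l_x / l_7.
  x=7: (0.430/0.430) × 35 = 35.0000
  x=8: (0.363/0.430) × 53 = 44.7419
Sum = 35.0000 + 44.7419 = 79.7419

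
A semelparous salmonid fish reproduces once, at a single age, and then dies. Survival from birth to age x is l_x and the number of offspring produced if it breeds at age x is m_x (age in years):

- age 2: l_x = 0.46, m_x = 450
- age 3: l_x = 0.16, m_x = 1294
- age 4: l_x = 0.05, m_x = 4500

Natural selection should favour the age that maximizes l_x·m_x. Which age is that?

4

Expected offspring if breeding at age x = l_x × m_x:
  age 2: 0.46 × 450 = 207.000
  age 3: 0.16 × 1294 = 207.040
  age 4: 0.05 × 4500 = 225.000
Maximum at age 4 (225.000).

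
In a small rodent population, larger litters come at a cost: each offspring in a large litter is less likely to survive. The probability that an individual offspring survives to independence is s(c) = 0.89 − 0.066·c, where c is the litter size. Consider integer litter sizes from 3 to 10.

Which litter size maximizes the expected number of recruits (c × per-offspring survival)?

Expected recruits = c × s(c):
  c=3: 3 × 0.692 = 2.076
  c=4: 4 × 0.626 = 2.504
  c=5: 5 × 0.560 = 2.800
  c=6: 6 × 0.494 = 2.964
  c=7: 7 × 0.428 = 2.996
  c=8: 8 × 0.362 = 2.896
  c=9: 9 × 0.296 = 2.664
  c=10: 10 × 0.230 = 2.300
Maximum at c = 7 (2.996 recruits).

7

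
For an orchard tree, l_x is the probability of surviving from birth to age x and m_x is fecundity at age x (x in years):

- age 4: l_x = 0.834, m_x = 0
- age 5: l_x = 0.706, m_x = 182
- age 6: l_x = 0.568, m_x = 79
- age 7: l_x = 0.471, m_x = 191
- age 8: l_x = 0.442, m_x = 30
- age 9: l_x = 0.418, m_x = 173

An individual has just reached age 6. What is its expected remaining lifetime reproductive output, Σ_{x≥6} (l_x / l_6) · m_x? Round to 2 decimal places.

l_6 = 0.568. Conditional survival from age 6 to x is l_x / l_6.
  x=6: (0.568/0.568) × 79 = 79.0000
  x=7: (0.471/0.568) × 191 = 158.3820
  x=8: (0.442/0.568) × 30 = 23.3451
  x=9: (0.418/0.568) × 173 = 127.3134
Sum = 79.0000 + 158.3820 + 23.3451 + 127.3134 = 388.0405

388.04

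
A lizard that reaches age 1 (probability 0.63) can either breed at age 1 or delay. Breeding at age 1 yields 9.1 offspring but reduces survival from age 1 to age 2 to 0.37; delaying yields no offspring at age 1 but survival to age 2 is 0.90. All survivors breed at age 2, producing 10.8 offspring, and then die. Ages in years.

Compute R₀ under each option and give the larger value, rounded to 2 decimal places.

8.25

breed at age 1: R₀ = 0.63 × (9.1 + 0.37 × 10.8) = 0.63 × 13.0960 = 8.2505
delay to age 2: R₀ = 0.63 × (0.90 × 10.8) = 0.63 × 9.7200 = 6.1236
Higher: breed at age 1 (8.2505).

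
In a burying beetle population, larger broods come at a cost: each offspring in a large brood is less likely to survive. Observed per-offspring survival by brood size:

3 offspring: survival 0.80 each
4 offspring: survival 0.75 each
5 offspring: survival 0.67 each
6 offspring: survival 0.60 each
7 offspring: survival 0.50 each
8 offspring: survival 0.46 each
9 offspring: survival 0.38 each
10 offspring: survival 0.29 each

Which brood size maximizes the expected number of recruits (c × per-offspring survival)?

8

Expected recruits = c × s(c):
  c=3: 3 × 0.80 = 2.400
  c=4: 4 × 0.75 = 3.000
  c=5: 5 × 0.67 = 3.350
  c=6: 6 × 0.60 = 3.600
  c=7: 7 × 0.50 = 3.500
  c=8: 8 × 0.46 = 3.680
  c=9: 9 × 0.38 = 3.420
  c=10: 10 × 0.29 = 2.900
Maximum at c = 8 (3.680 recruits).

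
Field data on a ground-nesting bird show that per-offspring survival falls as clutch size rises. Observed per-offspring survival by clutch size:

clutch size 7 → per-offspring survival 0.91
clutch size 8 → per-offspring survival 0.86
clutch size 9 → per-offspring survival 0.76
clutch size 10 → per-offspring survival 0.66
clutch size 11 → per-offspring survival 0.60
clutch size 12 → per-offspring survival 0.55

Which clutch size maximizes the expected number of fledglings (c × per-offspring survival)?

8

Expected fledglings = c × s(c):
  c=7: 7 × 0.91 = 6.370
  c=8: 8 × 0.86 = 6.880
  c=9: 9 × 0.76 = 6.840
  c=10: 10 × 0.66 = 6.600
  c=11: 11 × 0.60 = 6.600
  c=12: 12 × 0.55 = 6.600
Maximum at c = 8 (6.880 fledglings).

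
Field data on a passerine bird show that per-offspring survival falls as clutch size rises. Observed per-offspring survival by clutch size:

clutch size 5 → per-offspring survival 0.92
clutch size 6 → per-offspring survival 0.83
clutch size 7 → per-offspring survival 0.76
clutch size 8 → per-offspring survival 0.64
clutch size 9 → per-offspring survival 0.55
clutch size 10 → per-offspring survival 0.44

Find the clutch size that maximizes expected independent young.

7

Expected independent young = c × s(c):
  c=5: 5 × 0.92 = 4.600
  c=6: 6 × 0.83 = 4.980
  c=7: 7 × 0.76 = 5.320
  c=8: 8 × 0.64 = 5.120
  c=9: 9 × 0.55 = 4.950
  c=10: 10 × 0.44 = 4.400
Maximum at c = 7 (5.320 independent young).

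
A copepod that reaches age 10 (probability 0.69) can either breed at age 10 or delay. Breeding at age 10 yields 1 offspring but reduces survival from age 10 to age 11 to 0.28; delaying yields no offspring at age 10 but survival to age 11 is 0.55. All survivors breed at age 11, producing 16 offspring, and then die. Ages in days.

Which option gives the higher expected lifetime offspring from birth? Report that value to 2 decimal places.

6.07

breed at age 10: R₀ = 0.69 × (1 + 0.28 × 16) = 0.69 × 5.4800 = 3.7812
delay to age 11: R₀ = 0.69 × (0.55 × 16) = 0.69 × 8.8000 = 6.0720
Higher: delay to age 11 (6.0720).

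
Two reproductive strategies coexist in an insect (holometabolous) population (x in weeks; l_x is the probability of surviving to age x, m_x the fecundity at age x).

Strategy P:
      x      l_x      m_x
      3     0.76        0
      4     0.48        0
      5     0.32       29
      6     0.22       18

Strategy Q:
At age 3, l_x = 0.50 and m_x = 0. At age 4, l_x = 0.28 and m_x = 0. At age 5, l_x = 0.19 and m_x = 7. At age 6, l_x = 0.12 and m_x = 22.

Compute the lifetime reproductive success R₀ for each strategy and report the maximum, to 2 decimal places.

Strategy P: R₀ = 0.76×0 + 0.48×0 + 0.32×29 + 0.22×18 = 13.2400
Strategy Q: R₀ = 0.50×0 + 0.28×0 + 0.19×7 + 0.12×22 = 3.9700
Highest R₀: strategy P with 13.2400.

13.24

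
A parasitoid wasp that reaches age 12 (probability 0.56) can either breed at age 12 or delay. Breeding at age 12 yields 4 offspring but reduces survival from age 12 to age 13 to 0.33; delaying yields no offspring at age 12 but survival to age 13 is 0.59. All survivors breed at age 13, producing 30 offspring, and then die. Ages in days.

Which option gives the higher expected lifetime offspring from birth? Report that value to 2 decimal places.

breed at age 12: R₀ = 0.56 × (4 + 0.33 × 30) = 0.56 × 13.9000 = 7.7840
delay to age 13: R₀ = 0.56 × (0.59 × 30) = 0.56 × 17.7000 = 9.9120
Higher: delay to age 13 (9.9120).

9.91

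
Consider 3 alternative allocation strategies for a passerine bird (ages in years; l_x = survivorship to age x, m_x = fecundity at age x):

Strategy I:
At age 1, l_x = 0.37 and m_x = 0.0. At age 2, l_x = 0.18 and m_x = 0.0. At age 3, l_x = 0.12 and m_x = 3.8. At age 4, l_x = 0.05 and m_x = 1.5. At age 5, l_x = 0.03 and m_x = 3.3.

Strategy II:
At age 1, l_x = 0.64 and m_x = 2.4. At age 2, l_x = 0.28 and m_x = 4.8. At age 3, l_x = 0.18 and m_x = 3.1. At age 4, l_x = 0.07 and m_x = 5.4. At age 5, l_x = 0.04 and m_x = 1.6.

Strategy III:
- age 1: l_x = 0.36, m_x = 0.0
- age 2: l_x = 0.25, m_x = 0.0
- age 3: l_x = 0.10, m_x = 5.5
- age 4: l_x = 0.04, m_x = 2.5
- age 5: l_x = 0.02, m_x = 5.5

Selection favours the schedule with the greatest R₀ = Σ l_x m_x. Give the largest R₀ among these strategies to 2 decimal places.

3.88

Strategy I: R₀ = 0.37×0.0 + 0.18×0.0 + 0.12×3.8 + 0.05×1.5 + 0.03×3.3 = 0.6300
Strategy II: R₀ = 0.64×2.4 + 0.28×4.8 + 0.18×3.1 + 0.07×5.4 + 0.04×1.6 = 3.8800
Strategy III: R₀ = 0.36×0.0 + 0.25×0.0 + 0.10×5.5 + 0.04×2.5 + 0.02×5.5 = 0.7600
Highest R₀: strategy II with 3.8800.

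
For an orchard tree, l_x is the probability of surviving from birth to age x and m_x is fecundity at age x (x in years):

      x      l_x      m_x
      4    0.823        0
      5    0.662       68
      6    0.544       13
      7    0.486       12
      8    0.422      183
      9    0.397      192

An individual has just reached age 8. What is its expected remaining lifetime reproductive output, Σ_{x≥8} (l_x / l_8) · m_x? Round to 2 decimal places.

363.63

l_8 = 0.422. Conditional survival from age 8 to x is l_x / l_8.
  x=8: (0.422/0.422) × 183 = 183.0000
  x=9: (0.397/0.422) × 192 = 180.6256
Sum = 183.0000 + 180.6256 = 363.6256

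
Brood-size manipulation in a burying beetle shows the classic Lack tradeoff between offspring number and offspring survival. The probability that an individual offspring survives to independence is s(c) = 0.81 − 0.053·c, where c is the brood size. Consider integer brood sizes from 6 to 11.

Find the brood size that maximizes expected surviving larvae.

8

Expected surviving larvae = c × s(c):
  c=6: 6 × 0.492 = 2.952
  c=7: 7 × 0.439 = 3.073
  c=8: 8 × 0.386 = 3.088
  c=9: 9 × 0.333 = 2.997
  c=10: 10 × 0.280 = 2.800
  c=11: 11 × 0.227 = 2.497
Maximum at c = 8 (3.088 surviving larvae).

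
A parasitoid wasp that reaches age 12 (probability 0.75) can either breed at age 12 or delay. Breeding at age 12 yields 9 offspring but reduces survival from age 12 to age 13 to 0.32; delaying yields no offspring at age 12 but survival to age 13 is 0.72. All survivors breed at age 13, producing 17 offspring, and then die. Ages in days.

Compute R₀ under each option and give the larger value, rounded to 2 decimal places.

breed at age 12: R₀ = 0.75 × (9 + 0.32 × 17) = 0.75 × 14.4400 = 10.8300
delay to age 13: R₀ = 0.75 × (0.72 × 17) = 0.75 × 12.2400 = 9.1800
Higher: breed at age 12 (10.8300).

10.83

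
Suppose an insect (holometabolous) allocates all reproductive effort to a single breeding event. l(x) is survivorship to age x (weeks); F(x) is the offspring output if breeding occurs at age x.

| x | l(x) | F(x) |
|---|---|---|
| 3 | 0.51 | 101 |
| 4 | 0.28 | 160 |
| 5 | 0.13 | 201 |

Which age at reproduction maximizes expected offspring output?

3

Expected offspring if breeding at age x = l(x) × F(x):
  age 3: 0.51 × 101 = 51.510
  age 4: 0.28 × 160 = 44.800
  age 5: 0.13 × 201 = 26.130
Maximum at age 3 (51.510).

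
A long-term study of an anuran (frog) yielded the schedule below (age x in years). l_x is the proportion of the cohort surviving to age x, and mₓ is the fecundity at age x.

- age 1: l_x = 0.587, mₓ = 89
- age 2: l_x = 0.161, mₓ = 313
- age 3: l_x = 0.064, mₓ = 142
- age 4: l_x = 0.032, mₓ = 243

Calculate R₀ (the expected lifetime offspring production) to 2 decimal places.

119.50

R₀ = Σ l_x mₓ:
  age 1: 0.587 × 89 = 52.2430
  age 2: 0.161 × 313 = 50.3930
  age 3: 0.064 × 142 = 9.0880
  age 4: 0.032 × 243 = 7.7760
R₀ = 52.2430 + 50.3930 + 9.0880 + 7.7760 = 119.5000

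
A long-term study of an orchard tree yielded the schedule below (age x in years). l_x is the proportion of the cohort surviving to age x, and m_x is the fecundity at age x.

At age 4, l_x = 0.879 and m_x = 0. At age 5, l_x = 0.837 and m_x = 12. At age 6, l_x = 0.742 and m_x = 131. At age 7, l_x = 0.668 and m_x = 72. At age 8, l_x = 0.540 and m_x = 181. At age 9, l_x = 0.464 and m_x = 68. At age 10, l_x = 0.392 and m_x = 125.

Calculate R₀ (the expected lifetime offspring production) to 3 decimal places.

333.634

R₀ = Σ l_x m_x:
  age 4: 0.879 × 0 = 0.0000
  age 5: 0.837 × 12 = 10.0440
  age 6: 0.742 × 131 = 97.2020
  age 7: 0.668 × 72 = 48.0960
  age 8: 0.540 × 181 = 97.7400
  age 9: 0.464 × 68 = 31.5520
  age 10: 0.392 × 125 = 49.0000
R₀ = 0.0000 + 10.0440 + 97.2020 + 48.0960 + 97.7400 + 31.5520 + 49.0000 = 333.6340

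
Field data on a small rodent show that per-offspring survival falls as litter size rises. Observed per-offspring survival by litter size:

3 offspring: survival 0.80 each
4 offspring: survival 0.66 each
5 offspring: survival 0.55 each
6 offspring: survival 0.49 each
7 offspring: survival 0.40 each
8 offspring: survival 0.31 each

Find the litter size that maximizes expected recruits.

6

Expected recruits = c × s(c):
  c=3: 3 × 0.80 = 2.400
  c=4: 4 × 0.66 = 2.640
  c=5: 5 × 0.55 = 2.750
  c=6: 6 × 0.49 = 2.940
  c=7: 7 × 0.40 = 2.800
  c=8: 8 × 0.31 = 2.480
Maximum at c = 6 (2.940 recruits).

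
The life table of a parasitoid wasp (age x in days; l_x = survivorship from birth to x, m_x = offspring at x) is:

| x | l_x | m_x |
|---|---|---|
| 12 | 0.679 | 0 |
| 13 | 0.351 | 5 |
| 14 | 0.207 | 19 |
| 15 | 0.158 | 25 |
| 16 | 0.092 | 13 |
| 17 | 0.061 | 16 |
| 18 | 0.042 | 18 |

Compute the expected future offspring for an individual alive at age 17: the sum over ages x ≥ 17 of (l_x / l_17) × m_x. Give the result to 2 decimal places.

l_17 = 0.061. Conditional survival from age 17 to x is l_x / l_17.
  x=17: (0.061/0.061) × 16 = 16.0000
  x=18: (0.042/0.061) × 18 = 12.3934
Sum = 16.0000 + 12.3934 = 28.3934

28.39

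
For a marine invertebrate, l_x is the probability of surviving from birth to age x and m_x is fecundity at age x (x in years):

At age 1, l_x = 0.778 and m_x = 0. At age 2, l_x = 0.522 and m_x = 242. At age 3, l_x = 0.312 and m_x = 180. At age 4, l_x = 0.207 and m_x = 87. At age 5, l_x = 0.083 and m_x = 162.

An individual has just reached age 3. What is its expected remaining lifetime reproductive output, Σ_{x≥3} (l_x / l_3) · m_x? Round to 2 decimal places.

280.82

l_3 = 0.312. Conditional survival from age 3 to x is l_x / l_3.
  x=3: (0.312/0.312) × 180 = 180.0000
  x=4: (0.207/0.312) × 87 = 57.7212
  x=5: (0.083/0.312) × 162 = 43.0962
Sum = 180.0000 + 57.7212 + 43.0962 = 280.8173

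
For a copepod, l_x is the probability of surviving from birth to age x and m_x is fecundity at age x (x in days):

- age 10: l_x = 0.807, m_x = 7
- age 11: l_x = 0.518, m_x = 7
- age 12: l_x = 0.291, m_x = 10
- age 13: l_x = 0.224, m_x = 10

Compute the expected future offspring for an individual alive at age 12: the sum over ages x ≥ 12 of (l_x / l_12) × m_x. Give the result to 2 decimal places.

17.70

l_12 = 0.291. Conditional survival from age 12 to x is l_x / l_12.
  x=12: (0.291/0.291) × 10 = 10.0000
  x=13: (0.224/0.291) × 10 = 7.6976
Sum = 10.0000 + 7.6976 = 17.6976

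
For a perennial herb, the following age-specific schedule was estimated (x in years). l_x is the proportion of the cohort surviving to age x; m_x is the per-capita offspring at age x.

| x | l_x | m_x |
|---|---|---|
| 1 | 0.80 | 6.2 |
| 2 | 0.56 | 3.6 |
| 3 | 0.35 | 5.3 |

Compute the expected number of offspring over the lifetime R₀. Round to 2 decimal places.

8.83

R₀ = Σ l_x m_x:
  age 1: 0.80 × 6.2 = 4.9600
  age 2: 0.56 × 3.6 = 2.0160
  age 3: 0.35 × 5.3 = 1.8550
R₀ = 4.9600 + 2.0160 + 1.8550 = 8.8310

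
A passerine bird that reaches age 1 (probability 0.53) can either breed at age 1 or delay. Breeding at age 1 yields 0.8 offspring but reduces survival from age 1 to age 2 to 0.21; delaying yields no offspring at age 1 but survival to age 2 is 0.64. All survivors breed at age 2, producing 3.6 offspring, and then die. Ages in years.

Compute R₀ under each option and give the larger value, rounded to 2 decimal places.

1.22

breed at age 1: R₀ = 0.53 × (0.8 + 0.21 × 3.6) = 0.53 × 1.5560 = 0.8247
delay to age 2: R₀ = 0.53 × (0.64 × 3.6) = 0.53 × 2.3040 = 1.2211
Higher: delay to age 2 (1.2211).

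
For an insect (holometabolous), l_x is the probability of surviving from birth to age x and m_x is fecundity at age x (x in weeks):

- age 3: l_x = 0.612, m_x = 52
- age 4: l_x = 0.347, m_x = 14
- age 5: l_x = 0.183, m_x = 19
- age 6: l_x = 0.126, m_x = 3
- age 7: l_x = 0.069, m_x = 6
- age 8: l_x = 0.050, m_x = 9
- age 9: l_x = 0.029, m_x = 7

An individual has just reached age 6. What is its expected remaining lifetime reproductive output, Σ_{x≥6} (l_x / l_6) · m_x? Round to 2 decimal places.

11.47

l_6 = 0.126. Conditional survival from age 6 to x is l_x / l_6.
  x=6: (0.126/0.126) × 3 = 3.0000
  x=7: (0.069/0.126) × 6 = 3.2857
  x=8: (0.050/0.126) × 9 = 3.5714
  x=9: (0.029/0.126) × 7 = 1.6111
Sum = 3.0000 + 3.2857 + 3.5714 + 1.6111 = 11.4683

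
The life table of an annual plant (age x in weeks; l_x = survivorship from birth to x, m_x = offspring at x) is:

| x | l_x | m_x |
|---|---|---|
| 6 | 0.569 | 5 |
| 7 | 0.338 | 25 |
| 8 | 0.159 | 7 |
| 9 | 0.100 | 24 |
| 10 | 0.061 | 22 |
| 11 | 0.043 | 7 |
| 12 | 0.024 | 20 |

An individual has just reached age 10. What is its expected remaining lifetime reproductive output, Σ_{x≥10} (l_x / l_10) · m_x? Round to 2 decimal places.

l_10 = 0.061. Conditional survival from age 10 to x is l_x / l_10.
  x=10: (0.061/0.061) × 22 = 22.0000
  x=11: (0.043/0.061) × 7 = 4.9344
  x=12: (0.024/0.061) × 20 = 7.8689
Sum = 22.0000 + 4.9344 + 7.8689 = 34.8033

34.80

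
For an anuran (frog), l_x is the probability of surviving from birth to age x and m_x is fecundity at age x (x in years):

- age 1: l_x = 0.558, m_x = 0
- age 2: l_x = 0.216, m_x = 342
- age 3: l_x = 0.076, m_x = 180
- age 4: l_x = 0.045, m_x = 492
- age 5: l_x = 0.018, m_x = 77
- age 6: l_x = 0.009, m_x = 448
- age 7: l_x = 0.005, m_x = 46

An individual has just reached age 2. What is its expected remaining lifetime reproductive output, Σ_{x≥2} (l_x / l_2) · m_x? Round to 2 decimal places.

l_2 = 0.216. Conditional survival from age 2 to x is l_x / l_2.
  x=2: (0.216/0.216) × 342 = 342.0000
  x=3: (0.076/0.216) × 180 = 63.3333
  x=4: (0.045/0.216) × 492 = 102.5000
  x=5: (0.018/0.216) × 77 = 6.4167
  x=6: (0.009/0.216) × 448 = 18.6667
  x=7: (0.005/0.216) × 46 = 1.0648
Sum = 342.0000 + 63.3333 + 102.5000 + 6.4167 + 18.6667 + 1.0648 = 533.9815

533.98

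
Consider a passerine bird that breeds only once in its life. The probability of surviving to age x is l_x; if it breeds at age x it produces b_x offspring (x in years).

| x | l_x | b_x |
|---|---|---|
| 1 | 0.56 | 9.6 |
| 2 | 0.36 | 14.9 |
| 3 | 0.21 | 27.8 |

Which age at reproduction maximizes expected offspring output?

Expected offspring if breeding at age x = l_x × b_x:
  age 1: 0.56 × 9.6 = 5.376
  age 2: 0.36 × 14.9 = 5.364
  age 3: 0.21 × 27.8 = 5.838
Maximum at age 3 (5.838).

3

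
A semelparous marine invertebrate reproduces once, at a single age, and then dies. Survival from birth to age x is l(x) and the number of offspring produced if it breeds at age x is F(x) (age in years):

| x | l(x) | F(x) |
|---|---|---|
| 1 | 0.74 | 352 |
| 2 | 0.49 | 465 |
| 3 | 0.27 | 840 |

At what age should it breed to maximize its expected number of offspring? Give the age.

1

Expected offspring if breeding at age x = l(x) × F(x):
  age 1: 0.74 × 352 = 260.480
  age 2: 0.49 × 465 = 227.850
  age 3: 0.27 × 840 = 226.800
Maximum at age 1 (260.480).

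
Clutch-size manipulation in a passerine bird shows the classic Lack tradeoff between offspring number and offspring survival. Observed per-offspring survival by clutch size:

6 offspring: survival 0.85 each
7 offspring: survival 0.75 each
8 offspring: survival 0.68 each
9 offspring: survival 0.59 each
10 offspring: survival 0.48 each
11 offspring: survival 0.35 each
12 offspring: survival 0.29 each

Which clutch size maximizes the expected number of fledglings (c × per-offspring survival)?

Expected fledglings = c × s(c):
  c=6: 6 × 0.85 = 5.100
  c=7: 7 × 0.75 = 5.250
  c=8: 8 × 0.68 = 5.440
  c=9: 9 × 0.59 = 5.310
  c=10: 10 × 0.48 = 4.800
  c=11: 11 × 0.35 = 3.850
  c=12: 12 × 0.29 = 3.480
Maximum at c = 8 (5.440 fledglings).

8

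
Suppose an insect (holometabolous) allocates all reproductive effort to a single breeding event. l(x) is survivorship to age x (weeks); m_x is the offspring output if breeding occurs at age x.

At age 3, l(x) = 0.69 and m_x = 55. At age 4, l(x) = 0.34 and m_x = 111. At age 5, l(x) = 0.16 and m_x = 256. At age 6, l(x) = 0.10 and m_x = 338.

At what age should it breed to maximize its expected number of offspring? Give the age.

Expected offspring if breeding at age x = l(x) × m_x:
  age 3: 0.69 × 55 = 37.950
  age 4: 0.34 × 111 = 37.740
  age 5: 0.16 × 256 = 40.960
  age 6: 0.10 × 338 = 33.800
Maximum at age 5 (40.960).

5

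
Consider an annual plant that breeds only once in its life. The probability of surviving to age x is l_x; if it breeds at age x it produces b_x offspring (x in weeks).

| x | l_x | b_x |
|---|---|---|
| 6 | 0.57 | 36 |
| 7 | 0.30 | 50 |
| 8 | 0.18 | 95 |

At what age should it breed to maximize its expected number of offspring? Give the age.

Expected offspring if breeding at age x = l_x × b_x:
  age 6: 0.57 × 36 = 20.520
  age 7: 0.30 × 50 = 15.000
  age 8: 0.18 × 95 = 17.100
Maximum at age 6 (20.520).

6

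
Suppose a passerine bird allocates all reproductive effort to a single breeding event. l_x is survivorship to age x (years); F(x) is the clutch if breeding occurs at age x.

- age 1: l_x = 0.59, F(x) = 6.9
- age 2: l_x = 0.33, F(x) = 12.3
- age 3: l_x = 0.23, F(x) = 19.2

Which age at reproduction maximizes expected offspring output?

Expected offspring if breeding at age x = l_x × F(x):
  age 1: 0.59 × 6.9 = 4.071
  age 2: 0.33 × 12.3 = 4.059
  age 3: 0.23 × 19.2 = 4.416
Maximum at age 3 (4.416).

3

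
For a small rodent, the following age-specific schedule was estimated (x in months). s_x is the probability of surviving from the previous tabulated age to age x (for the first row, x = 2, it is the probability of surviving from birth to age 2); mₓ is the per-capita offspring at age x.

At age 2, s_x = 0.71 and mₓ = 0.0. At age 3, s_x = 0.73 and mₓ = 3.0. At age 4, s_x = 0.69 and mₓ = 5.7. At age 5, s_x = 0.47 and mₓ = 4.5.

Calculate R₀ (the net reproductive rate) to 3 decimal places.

4.350

Survivorship from birth: l_x = s_2·s_3·…·s_x.
  l_2 = 0.71000
  l_3 = 0.51830
  l_4 = 0.35763
  l_5 = 0.16808
R₀ = Σ l_x mₓ:
  age 2: 0.71000 × 0.0 = 0.0000
  age 3: 0.51830 × 3.0 = 1.5549
  age 4: 0.35763 × 5.7 = 2.0385
  age 5: 0.16808 × 4.5 = 0.7564
R₀ = 0.0000 + 1.5549 + 2.0385 + 0.7564 = 4.3498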